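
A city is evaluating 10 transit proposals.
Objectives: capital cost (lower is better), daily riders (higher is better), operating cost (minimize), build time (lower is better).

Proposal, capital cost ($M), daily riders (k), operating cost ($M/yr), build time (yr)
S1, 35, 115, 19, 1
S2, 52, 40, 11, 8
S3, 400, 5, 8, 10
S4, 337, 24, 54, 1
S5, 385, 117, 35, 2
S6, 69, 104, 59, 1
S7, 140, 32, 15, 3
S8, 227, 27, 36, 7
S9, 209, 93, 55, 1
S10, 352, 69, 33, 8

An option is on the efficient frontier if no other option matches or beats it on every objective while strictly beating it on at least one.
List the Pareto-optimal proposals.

S1, S2, S3, S5, S7

S1: not dominated (best capital cost).
S2: not dominated.
S3: not dominated (best operating cost).
S4: dominated by S1 (capital cost 35≤337, daily riders 115≥24, operating cost 19≤54, build time 1≤1).
S5: not dominated (best daily riders).
S6: dominated by S1 (capital cost 35≤69, daily riders 115≥104, operating cost 19≤59, build time 1≤1).
S7: not dominated.
S8: dominated by S1 (capital cost 35≤227, daily riders 115≥27, operating cost 19≤36, build time 1≤7).
S9: dominated by S1 (capital cost 35≤209, daily riders 115≥93, operating cost 19≤55, build time 1≤1).
S10: dominated by S1 (capital cost 35≤352, daily riders 115≥69, operating cost 19≤33, build time 1≤8).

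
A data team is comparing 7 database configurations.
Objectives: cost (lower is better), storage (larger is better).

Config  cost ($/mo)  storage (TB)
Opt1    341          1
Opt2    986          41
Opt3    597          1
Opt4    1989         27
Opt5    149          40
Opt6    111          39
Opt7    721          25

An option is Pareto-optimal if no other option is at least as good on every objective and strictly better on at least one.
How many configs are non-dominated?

3

Opt1: dominated by Opt5 (cost 149≤341, storage 40≥1).
Opt2: not dominated (best storage).
Opt3: dominated by Opt1 (cost 341≤597, storage 1≥1).
Opt4: dominated by Opt2 (cost 986≤1989, storage 41≥27).
Opt5: not dominated.
Opt6: not dominated (best cost).
Opt7: dominated by Opt5 (cost 149≤721, storage 40≥25).
Pareto-optimal: Opt2, Opt5, Opt6 → 3.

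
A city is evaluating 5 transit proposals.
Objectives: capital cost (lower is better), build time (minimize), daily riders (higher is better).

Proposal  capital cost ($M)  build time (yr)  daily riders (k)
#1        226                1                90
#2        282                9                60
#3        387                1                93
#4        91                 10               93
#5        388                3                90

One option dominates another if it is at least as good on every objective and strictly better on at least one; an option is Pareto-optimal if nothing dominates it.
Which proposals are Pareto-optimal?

#1: not dominated.
#2: dominated by #1 (capital cost 226≤282, build time 1≤9, daily riders 90≥60).
#3: not dominated.
#4: not dominated (best capital cost).
#5: dominated by #1 (capital cost 226≤388, build time 1≤3, daily riders 90≥90).

#1, #3, #4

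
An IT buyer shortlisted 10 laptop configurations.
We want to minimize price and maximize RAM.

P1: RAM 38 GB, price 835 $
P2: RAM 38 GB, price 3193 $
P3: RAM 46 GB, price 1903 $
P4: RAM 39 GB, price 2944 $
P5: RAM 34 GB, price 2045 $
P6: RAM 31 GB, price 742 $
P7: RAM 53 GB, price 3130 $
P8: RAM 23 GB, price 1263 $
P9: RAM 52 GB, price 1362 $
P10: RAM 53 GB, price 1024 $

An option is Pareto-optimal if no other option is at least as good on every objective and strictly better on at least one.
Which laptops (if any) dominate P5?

P1, P3, P9, P10

P1: RAM 38≥34, price 835≤2045 — dominates P5.
P3: RAM 46≥34, price 1903≤2045 — dominates P5.
P9: RAM 52≥34, price 1362≤2045 — dominates P5.
P10: RAM 53≥34, price 1024≤2045 — dominates P5.
Others (P2, P4, P6, P7, P8) are each worse than P5 on at least one objective.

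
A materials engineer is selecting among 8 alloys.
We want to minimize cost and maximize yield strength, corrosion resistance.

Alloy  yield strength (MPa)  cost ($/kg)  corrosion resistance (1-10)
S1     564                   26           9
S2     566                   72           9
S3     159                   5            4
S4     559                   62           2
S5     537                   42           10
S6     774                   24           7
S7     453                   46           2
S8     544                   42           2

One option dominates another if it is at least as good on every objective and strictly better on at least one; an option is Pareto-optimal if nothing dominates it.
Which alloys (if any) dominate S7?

S1, S5, S6, S8

S1: yield strength 564≥453, cost 26≤46, corrosion resistance 9≥2 — dominates S7.
S5: yield strength 537≥453, cost 42≤46, corrosion resistance 10≥2 — dominates S7.
S6: yield strength 774≥453, cost 24≤46, corrosion resistance 7≥2 — dominates S7.
S8: yield strength 544≥453, cost 42≤46, corrosion resistance 2≥2 — dominates S7.
Others (S2, S3, S4) are each worse than S7 on at least one objective.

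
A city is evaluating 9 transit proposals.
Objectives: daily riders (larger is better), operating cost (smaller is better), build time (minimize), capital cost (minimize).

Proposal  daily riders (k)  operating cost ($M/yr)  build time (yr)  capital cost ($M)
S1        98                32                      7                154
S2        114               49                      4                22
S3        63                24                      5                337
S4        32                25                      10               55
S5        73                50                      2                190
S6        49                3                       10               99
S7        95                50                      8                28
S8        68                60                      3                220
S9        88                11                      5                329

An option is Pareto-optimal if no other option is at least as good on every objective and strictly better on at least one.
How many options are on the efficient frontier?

S1: not dominated.
S2: not dominated (best daily riders).
S3: dominated by S9 (daily riders 88≥63, operating cost 11≤24, build time 5≤5, capital cost 329≤337).
S4: not dominated.
S5: not dominated (best build time).
S6: not dominated (best operating cost).
S7: dominated by S2 (daily riders 114≥95, operating cost 49≤50, build time 4≤8, capital cost 22≤28).
S8: dominated by S5 (daily riders 73≥68, operating cost 50≤60, build time 2≤3, capital cost 190≤220).
S9: not dominated.
Pareto-optimal: S1, S2, S4, S5, S6, S9 → 6.

6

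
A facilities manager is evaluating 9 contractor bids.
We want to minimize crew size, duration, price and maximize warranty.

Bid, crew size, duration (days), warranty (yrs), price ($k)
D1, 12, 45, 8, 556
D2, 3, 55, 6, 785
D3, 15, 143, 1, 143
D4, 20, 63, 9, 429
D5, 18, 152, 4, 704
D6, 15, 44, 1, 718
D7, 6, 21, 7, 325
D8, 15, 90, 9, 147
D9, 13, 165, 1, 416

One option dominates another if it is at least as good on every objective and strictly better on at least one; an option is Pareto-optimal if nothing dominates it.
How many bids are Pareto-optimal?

6

D1: not dominated.
D2: not dominated (best crew size).
D3: not dominated (best price).
D4: not dominated.
D5: dominated by D1 (crew size 12≤18, duration 45≤152, warranty 8≥4, price 556≤704).
D6: dominated by D7 (crew size 6≤15, duration 21≤44, warranty 7≥1, price 325≤718).
D7: not dominated (best duration).
D8: not dominated.
D9: dominated by D7 (crew size 6≤13, duration 21≤165, warranty 7≥1, price 325≤416).
Pareto-optimal: D1, D2, D3, D4, D7, D8 → 6.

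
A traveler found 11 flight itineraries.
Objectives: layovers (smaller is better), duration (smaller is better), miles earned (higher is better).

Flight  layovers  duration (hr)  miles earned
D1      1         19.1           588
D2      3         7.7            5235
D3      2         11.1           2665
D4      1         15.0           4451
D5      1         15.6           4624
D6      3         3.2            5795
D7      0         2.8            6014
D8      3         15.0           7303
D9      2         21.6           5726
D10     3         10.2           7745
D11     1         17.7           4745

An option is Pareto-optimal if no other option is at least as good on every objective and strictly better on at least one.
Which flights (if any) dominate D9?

D7: layovers 0≤2, duration 2.8≤21.6, miles earned 6014≥5726 — dominates D9.
Others (D1, D2, D3, D4, D5, D6, D8, D10, D11) are each worse than D9 on at least one objective.

D7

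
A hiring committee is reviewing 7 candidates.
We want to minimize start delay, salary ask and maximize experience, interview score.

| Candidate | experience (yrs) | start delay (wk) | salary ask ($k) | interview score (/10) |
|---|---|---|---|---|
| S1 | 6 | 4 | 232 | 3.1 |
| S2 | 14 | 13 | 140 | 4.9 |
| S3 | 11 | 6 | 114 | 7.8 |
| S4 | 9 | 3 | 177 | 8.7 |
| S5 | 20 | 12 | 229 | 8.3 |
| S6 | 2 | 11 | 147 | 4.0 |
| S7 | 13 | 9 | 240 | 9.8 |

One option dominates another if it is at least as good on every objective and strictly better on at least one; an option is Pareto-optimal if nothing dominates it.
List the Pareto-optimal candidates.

S2, S3, S4, S5, S7

S1: dominated by S4 (experience 9≥6, start delay 3≤4, salary ask 177≤232, interview score 8.7≥3.1).
S2: not dominated.
S3: not dominated (best salary ask).
S4: not dominated (best start delay).
S5: not dominated (best experience).
S6: dominated by S3 (experience 11≥2, start delay 6≤11, salary ask 114≤147, interview score 7.8≥4.0).
S7: not dominated (best interview score).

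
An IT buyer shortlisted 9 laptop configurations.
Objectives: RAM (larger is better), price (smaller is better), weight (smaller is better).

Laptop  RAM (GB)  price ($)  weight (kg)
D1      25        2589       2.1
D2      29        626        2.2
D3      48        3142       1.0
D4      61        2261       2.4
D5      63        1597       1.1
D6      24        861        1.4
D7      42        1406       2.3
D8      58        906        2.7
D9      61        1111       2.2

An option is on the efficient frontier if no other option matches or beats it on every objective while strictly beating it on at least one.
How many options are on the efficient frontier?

D1: dominated by D5 (RAM 63≥25, price 1597≤2589, weight 1.1≤2.1).
D2: not dominated (best price).
D3: not dominated (best weight).
D4: dominated by D5 (RAM 63≥61, price 1597≤2261, weight 1.1≤2.4).
D5: not dominated (best RAM).
D6: not dominated.
D7: dominated by D9 (RAM 61≥42, price 1111≤1406, weight 2.2≤2.3).
D8: not dominated.
D9: not dominated.
Pareto-optimal: D2, D3, D5, D6, D8, D9 → 6.

6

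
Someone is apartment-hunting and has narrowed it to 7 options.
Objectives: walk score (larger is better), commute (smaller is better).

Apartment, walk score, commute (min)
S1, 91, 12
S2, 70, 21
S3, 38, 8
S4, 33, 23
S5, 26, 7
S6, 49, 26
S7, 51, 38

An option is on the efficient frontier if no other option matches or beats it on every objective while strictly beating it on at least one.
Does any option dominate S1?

S2: worse on walk score (70 vs 91).
S3: worse on walk score (38 vs 91).
S4: worse on walk score (33 vs 91).
S5: worse on walk score (26 vs 91).
S6: worse on walk score (49 vs 91).
S7: worse on walk score (51 vs 91).
No option is at least as good as S1 on every objective and strictly better on one.

No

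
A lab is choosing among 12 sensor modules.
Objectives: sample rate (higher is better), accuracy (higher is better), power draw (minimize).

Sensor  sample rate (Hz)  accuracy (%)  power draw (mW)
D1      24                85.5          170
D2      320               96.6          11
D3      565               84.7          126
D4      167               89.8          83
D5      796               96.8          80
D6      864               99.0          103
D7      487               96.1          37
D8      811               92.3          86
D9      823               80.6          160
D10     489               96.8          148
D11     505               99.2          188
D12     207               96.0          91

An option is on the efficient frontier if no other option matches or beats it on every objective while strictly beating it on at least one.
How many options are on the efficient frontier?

D1: dominated by D2 (sample rate 320≥24, accuracy 96.6≥85.5, power draw 11≤170).
D2: not dominated (best power draw).
D3: dominated by D5 (sample rate 796≥565, accuracy 96.8≥84.7, power draw 80≤126).
D4: dominated by D2 (sample rate 320≥167, accuracy 96.6≥89.8, power draw 11≤83).
D5: not dominated.
D6: not dominated (best sample rate).
D7: not dominated.
D8: not dominated.
D9: dominated by D6 (sample rate 864≥823, accuracy 99.0≥80.6, power draw 103≤160).
D10: dominated by D5 (sample rate 796≥489, accuracy 96.8≥96.8, power draw 80≤148).
D11: not dominated (best accuracy).
D12: dominated by D2 (sample rate 320≥207, accuracy 96.6≥96.0, power draw 11≤91).
Pareto-optimal: D2, D5, D6, D7, D8, D11 → 6.

6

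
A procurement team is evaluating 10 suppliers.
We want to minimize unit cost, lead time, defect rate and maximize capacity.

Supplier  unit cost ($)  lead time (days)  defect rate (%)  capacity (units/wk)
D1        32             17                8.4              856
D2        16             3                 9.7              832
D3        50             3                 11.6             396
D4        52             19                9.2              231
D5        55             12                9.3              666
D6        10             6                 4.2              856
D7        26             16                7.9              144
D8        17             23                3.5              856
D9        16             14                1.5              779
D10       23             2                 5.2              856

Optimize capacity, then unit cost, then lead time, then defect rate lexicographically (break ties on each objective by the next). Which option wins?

D6

First maximize capacity: best is 856, kept {D1, D6, D8, D10}.
Then minimize unit cost: best is 10, kept {D6}.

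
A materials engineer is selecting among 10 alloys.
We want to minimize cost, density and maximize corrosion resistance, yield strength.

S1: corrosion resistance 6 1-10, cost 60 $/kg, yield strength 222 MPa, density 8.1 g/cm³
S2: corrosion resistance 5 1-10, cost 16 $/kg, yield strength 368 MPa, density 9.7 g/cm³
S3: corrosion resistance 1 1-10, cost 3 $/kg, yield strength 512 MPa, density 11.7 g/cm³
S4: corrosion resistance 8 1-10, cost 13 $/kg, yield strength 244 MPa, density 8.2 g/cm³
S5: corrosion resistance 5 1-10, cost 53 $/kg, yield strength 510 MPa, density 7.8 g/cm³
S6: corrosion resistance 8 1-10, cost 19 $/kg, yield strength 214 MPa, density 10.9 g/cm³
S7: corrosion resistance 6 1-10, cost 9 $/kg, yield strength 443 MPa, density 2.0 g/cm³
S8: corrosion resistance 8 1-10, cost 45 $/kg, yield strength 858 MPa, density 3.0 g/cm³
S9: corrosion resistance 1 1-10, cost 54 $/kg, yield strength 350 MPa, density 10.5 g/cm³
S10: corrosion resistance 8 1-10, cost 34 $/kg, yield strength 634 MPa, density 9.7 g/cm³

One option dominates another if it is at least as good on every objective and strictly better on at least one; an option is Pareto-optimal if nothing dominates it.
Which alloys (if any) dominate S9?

S2: corrosion resistance 5≥1, cost 16≤54, yield strength 368≥350, density 9.7≤10.5 — dominates S9.
S5: corrosion resistance 5≥1, cost 53≤54, yield strength 510≥350, density 7.8≤10.5 — dominates S9.
S7: corrosion resistance 6≥1, cost 9≤54, yield strength 443≥350, density 2.0≤10.5 — dominates S9.
S8: corrosion resistance 8≥1, cost 45≤54, yield strength 858≥350, density 3.0≤10.5 — dominates S9.
S10: corrosion resistance 8≥1, cost 34≤54, yield strength 634≥350, density 9.7≤10.5 — dominates S9.
Others (S1, S3, S4, S6) are each worse than S9 on at least one objective.

S2, S5, S7, S8, S10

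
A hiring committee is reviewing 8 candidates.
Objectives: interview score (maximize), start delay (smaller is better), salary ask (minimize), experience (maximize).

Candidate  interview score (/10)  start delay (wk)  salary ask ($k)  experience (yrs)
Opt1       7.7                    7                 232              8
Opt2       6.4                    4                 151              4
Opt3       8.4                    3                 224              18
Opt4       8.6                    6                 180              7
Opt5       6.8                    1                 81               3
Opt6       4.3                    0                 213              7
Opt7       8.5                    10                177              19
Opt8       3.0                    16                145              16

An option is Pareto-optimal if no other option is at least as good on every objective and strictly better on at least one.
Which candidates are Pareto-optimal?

Opt2, Opt3, Opt4, Opt5, Opt6, Opt7, Opt8

Opt1: dominated by Opt3 (interview score 8.4≥7.7, start delay 3≤7, salary ask 224≤232, experience 18≥8).
Opt2: not dominated.
Opt3: not dominated.
Opt4: not dominated (best interview score).
Opt5: not dominated (best salary ask).
Opt6: not dominated (best start delay).
Opt7: not dominated (best experience).
Opt8: not dominated.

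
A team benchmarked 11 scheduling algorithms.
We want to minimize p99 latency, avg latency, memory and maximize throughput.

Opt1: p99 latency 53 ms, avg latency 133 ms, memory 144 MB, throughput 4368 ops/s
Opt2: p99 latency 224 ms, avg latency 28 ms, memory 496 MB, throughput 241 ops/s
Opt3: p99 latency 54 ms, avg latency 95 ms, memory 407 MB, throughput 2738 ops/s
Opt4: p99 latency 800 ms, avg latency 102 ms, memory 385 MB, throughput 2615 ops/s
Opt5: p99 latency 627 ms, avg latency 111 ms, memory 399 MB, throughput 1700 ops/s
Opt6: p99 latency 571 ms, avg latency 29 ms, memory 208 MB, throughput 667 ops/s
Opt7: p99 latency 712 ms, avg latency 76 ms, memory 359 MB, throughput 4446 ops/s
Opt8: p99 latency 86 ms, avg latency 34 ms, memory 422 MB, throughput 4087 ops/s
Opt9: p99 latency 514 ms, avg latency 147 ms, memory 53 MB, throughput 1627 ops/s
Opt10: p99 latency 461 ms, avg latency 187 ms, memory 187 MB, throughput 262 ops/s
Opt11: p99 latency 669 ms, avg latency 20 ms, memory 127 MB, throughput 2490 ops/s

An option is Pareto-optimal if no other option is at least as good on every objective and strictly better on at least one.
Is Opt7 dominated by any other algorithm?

No

Opt1: worse on avg latency (133 vs 76).
Opt2: worse on memory (496 vs 359).
Opt3: worse on avg latency (95 vs 76).
Opt4: worse on p99 latency (800 vs 712).
Opt5: worse on avg latency (111 vs 76).
Opt6: worse on throughput (667 vs 4446).
Opt8: worse on memory (422 vs 359).
Opt9: worse on avg latency (147 vs 76).
Opt10: worse on avg latency (187 vs 76).
Opt11: worse on throughput (2490 vs 4446).
No option is at least as good as Opt7 on every objective and strictly better on one.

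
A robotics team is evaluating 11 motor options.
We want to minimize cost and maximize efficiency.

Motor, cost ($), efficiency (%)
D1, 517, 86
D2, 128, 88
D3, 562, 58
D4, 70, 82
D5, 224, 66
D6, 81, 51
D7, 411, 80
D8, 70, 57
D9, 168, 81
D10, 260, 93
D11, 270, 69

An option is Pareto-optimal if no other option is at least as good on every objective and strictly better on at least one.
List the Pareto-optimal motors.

D1: dominated by D2 (cost 128≤517, efficiency 88≥86).
D2: not dominated.
D3: dominated by D1 (cost 517≤562, efficiency 86≥58).
D4: not dominated.
D5: dominated by D2 (cost 128≤224, efficiency 88≥66).
D6: dominated by D4 (cost 70≤81, efficiency 82≥51).
D7: dominated by D2 (cost 128≤411, efficiency 88≥80).
D8: dominated by D4 (cost 70≤70, efficiency 82≥57).
D9: dominated by D2 (cost 128≤168, efficiency 88≥81).
D10: not dominated (best efficiency).
D11: dominated by D2 (cost 128≤270, efficiency 88≥69).

D2, D4, D10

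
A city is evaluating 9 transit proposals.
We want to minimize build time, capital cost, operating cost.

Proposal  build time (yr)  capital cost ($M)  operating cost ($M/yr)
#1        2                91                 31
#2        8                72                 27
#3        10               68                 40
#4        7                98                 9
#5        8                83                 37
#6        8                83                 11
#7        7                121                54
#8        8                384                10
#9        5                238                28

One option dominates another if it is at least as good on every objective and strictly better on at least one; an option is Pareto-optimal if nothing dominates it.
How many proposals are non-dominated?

#1: not dominated (best build time).
#2: not dominated.
#3: not dominated (best capital cost).
#4: not dominated (best operating cost).
#5: dominated by #2 (build time 8≤8, capital cost 72≤83, operating cost 27≤37).
#6: not dominated.
#7: dominated by #1 (build time 2≤7, capital cost 91≤121, operating cost 31≤54).
#8: dominated by #4 (build time 7≤8, capital cost 98≤384, operating cost 9≤10).
#9: not dominated.
Pareto-optimal: #1, #2, #3, #4, #6, #9 → 6.

6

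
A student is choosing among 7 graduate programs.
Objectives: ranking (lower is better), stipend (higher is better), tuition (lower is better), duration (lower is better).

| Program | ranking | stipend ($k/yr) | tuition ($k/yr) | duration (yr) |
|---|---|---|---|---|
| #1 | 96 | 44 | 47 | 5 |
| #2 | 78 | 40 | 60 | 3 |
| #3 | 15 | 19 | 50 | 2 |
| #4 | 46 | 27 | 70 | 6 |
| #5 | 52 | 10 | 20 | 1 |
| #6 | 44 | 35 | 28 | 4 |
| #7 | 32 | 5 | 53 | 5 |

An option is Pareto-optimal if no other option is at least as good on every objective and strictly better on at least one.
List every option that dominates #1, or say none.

none

#2: worse on stipend (40 vs 44).
#3: worse on stipend (19 vs 44).
#4: worse on stipend (27 vs 44).
#5: worse on stipend (10 vs 44).
#6: worse on stipend (35 vs 44).
#7: worse on stipend (5 vs 44).
No option dominates #1.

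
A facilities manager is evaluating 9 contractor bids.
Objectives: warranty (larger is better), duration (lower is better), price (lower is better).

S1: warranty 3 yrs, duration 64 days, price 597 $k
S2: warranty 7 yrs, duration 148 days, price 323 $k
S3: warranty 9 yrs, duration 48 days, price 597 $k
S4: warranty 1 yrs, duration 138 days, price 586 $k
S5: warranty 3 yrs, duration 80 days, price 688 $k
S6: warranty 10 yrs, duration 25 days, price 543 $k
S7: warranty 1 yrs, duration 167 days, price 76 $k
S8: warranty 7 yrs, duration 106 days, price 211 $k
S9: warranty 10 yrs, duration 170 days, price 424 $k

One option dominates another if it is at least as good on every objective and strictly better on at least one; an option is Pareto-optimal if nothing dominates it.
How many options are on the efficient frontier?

4

S1: dominated by S3 (warranty 9≥3, duration 48≤64, price 597≤597).
S2: dominated by S8 (warranty 7≥7, duration 106≤148, price 211≤323).
S3: dominated by S6 (warranty 10≥9, duration 25≤48, price 543≤597).
S4: dominated by S6 (warranty 10≥1, duration 25≤138, price 543≤586).
S5: dominated by S1 (warranty 3≥3, duration 64≤80, price 597≤688).
S6: not dominated (best duration).
S7: not dominated (best price).
S8: not dominated.
S9: not dominated.
Pareto-optimal: S6, S7, S8, S9 → 4.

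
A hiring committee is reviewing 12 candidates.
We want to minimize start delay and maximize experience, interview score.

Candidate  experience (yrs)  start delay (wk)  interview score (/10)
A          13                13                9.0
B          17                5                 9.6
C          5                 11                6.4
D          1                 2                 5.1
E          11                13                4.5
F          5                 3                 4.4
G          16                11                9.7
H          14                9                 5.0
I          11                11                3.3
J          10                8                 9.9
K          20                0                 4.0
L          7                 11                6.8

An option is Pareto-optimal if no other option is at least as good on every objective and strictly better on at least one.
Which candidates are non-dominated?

A: dominated by B (experience 17≥13, start delay 5≤13, interview score 9.6≥9.0).
B: not dominated.
C: dominated by B (experience 17≥5, start delay 5≤11, interview score 9.6≥6.4).
D: not dominated.
E: dominated by A (experience 13≥11, start delay 13≤13, interview score 9.0≥4.5).
F: not dominated.
G: not dominated.
H: dominated by B (experience 17≥14, start delay 5≤9, interview score 9.6≥5.0).
I: dominated by B (experience 17≥11, start delay 5≤11, interview score 9.6≥3.3).
J: not dominated (best interview score).
K: not dominated (best experience).
L: dominated by B (experience 17≥7, start delay 5≤11, interview score 9.6≥6.8).

B, D, F, G, J, K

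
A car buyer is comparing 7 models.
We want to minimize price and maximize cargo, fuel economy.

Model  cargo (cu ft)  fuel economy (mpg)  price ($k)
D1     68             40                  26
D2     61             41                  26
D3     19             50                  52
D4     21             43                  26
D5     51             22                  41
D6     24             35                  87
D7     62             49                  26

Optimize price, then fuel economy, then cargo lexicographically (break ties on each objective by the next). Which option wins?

First minimize price: best is 26, kept {D1, D2, D4, D7}.
Then maximize fuel economy: best is 49, kept {D7}.

D7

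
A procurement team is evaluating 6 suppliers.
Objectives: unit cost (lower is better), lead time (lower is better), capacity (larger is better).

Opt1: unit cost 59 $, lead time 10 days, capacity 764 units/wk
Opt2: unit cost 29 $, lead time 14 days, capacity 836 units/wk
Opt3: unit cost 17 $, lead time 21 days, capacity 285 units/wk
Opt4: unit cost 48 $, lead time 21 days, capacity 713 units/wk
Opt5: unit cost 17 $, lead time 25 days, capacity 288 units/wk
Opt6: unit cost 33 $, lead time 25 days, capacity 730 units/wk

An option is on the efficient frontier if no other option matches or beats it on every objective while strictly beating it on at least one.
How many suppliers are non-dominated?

Opt1: not dominated (best lead time).
Opt2: not dominated (best capacity).
Opt3: not dominated.
Opt4: dominated by Opt2 (unit cost 29≤48, lead time 14≤21, capacity 836≥713).
Opt5: not dominated.
Opt6: dominated by Opt2 (unit cost 29≤33, lead time 14≤25, capacity 836≥730).
Pareto-optimal: Opt1, Opt2, Opt3, Opt5 → 4.

4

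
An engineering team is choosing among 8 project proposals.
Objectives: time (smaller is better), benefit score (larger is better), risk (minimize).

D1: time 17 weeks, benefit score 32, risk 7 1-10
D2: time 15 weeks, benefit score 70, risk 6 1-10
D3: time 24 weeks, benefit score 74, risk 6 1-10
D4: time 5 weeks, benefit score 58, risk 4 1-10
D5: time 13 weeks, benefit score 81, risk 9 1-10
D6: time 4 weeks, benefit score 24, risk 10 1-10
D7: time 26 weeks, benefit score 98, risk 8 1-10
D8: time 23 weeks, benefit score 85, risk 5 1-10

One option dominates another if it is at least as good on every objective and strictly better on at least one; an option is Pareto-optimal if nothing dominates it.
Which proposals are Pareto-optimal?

D2, D4, D5, D6, D7, D8

D1: dominated by D2 (time 15≤17, benefit score 70≥32, risk 6≤7).
D2: not dominated.
D3: dominated by D8 (time 23≤24, benefit score 85≥74, risk 5≤6).
D4: not dominated (best risk).
D5: not dominated.
D6: not dominated (best time).
D7: not dominated (best benefit score).
D8: not dominated.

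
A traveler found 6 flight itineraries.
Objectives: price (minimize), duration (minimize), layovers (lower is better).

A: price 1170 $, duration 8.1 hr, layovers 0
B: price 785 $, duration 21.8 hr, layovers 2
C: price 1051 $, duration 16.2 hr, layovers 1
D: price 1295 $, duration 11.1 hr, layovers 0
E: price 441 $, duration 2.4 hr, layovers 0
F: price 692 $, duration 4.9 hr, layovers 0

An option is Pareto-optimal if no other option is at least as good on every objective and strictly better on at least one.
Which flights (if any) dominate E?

A: worse on price (1170 vs 441).
B: worse on price (785 vs 441).
C: worse on price (1051 vs 441).
D: worse on price (1295 vs 441).
F: worse on price (692 vs 441).
No option dominates E.

none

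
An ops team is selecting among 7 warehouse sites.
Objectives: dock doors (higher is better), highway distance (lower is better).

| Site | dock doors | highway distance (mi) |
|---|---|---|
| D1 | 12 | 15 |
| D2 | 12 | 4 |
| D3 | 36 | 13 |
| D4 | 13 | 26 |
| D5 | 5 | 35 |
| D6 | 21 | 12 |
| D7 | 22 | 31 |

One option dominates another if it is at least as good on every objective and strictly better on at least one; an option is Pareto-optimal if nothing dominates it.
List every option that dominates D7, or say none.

D3

D3: dock doors 36≥22, highway distance 13≤31 — dominates D7.
Others (D1, D2, D4, D5, D6) are each worse than D7 on at least one objective.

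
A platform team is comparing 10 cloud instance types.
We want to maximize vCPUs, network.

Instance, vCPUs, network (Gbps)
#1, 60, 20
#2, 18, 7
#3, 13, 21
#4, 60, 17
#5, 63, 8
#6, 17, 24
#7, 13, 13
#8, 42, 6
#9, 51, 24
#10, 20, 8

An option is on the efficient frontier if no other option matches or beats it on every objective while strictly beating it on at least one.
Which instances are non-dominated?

#1, #5, #9

#1: not dominated.
#2: dominated by #1 (vCPUs 60≥18, network 20≥7).
#3: dominated by #6 (vCPUs 17≥13, network 24≥21).
#4: dominated by #1 (vCPUs 60≥60, network 20≥17).
#5: not dominated (best vCPUs).
#6: dominated by #9 (vCPUs 51≥17, network 24≥24).
#7: dominated by #1 (vCPUs 60≥13, network 20≥13).
#8: dominated by #1 (vCPUs 60≥42, network 20≥6).
#9: not dominated.
#10: dominated by #1 (vCPUs 60≥20, network 20≥8).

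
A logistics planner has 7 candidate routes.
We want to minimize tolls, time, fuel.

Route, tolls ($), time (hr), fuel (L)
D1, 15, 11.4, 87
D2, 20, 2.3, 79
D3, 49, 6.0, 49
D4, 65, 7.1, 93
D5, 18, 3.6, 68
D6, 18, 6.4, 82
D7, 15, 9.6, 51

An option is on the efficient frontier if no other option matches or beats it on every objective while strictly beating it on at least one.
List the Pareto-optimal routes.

D1: dominated by D7 (tolls 15≤15, time 9.6≤11.4, fuel 51≤87).
D2: not dominated (best time).
D3: not dominated (best fuel).
D4: dominated by D2 (tolls 20≤65, time 2.3≤7.1, fuel 79≤93).
D5: not dominated.
D6: dominated by D5 (tolls 18≤18, time 3.6≤6.4, fuel 68≤82).
D7: not dominated.

D2, D3, D5, D7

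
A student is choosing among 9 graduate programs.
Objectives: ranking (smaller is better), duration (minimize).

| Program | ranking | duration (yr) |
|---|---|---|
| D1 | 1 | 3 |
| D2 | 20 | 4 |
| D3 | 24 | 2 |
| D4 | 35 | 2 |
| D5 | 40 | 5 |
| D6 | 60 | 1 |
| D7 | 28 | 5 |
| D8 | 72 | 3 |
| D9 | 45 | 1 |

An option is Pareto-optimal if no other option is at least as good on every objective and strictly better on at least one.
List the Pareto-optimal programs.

D1: not dominated (best ranking).
D2: dominated by D1 (ranking 1≤20, duration 3≤4).
D3: not dominated.
D4: dominated by D3 (ranking 24≤35, duration 2≤2).
D5: dominated by D1 (ranking 1≤40, duration 3≤5).
D6: dominated by D9 (ranking 45≤60, duration 1≤1).
D7: dominated by D1 (ranking 1≤28, duration 3≤5).
D8: dominated by D1 (ranking 1≤72, duration 3≤3).
D9: not dominated.

D1, D3, D9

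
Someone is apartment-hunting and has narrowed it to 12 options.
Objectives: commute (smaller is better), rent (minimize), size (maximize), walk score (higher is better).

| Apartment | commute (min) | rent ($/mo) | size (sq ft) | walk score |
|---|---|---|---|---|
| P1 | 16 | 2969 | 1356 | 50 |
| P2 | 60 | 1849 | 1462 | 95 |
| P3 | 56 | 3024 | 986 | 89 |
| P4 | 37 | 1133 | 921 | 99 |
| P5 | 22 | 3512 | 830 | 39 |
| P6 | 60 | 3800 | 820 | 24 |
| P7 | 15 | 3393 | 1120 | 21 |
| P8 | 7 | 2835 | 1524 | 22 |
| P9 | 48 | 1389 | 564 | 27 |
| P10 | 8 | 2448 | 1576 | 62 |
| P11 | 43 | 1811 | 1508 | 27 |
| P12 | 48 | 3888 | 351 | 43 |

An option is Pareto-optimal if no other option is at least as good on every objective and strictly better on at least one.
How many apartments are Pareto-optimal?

P1: dominated by P10 (commute 8≤16, rent 2448≤2969, size 1576≥1356, walk score 62≥50).
P2: not dominated.
P3: not dominated.
P4: not dominated (best rent).
P5: dominated by P1 (commute 16≤22, rent 2969≤3512, size 1356≥830, walk score 50≥39).
P6: dominated by P1 (commute 16≤60, rent 2969≤3800, size 1356≥820, walk score 50≥24).
P7: dominated by P8 (commute 7≤15, rent 2835≤3393, size 1524≥1120, walk score 22≥21).
P8: not dominated (best commute).
P9: dominated by P4 (commute 37≤48, rent 1133≤1389, size 921≥564, walk score 99≥27).
P10: not dominated (best size).
P11: not dominated.
P12: dominated by P1 (commute 16≤48, rent 2969≤3888, size 1356≥351, walk score 50≥43).
Pareto-optimal: P2, P3, P4, P8, P10, P11 → 6.

6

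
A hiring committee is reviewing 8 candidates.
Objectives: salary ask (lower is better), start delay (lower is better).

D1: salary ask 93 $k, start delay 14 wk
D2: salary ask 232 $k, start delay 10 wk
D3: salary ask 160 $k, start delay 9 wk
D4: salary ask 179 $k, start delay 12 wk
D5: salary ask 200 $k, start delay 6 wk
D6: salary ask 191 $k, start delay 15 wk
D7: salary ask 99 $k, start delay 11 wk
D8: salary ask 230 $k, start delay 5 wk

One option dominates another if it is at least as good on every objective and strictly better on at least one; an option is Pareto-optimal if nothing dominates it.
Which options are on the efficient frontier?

D1: not dominated (best salary ask).
D2: dominated by D3 (salary ask 160≤232, start delay 9≤10).
D3: not dominated.
D4: dominated by D3 (salary ask 160≤179, start delay 9≤12).
D5: not dominated.
D6: dominated by D1 (salary ask 93≤191, start delay 14≤15).
D7: not dominated.
D8: not dominated (best start delay).

D1, D3, D5, D7, D8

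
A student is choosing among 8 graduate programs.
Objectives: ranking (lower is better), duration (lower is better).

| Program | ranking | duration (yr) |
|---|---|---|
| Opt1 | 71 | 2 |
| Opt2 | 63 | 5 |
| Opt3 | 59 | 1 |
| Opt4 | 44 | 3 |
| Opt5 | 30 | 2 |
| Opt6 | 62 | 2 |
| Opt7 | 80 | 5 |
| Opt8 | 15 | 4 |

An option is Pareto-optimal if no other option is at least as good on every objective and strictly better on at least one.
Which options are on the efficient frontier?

Opt1: dominated by Opt3 (ranking 59≤71, duration 1≤2).
Opt2: dominated by Opt3 (ranking 59≤63, duration 1≤5).
Opt3: not dominated (best duration).
Opt4: dominated by Opt5 (ranking 30≤44, duration 2≤3).
Opt5: not dominated.
Opt6: dominated by Opt3 (ranking 59≤62, duration 1≤2).
Opt7: dominated by Opt1 (ranking 71≤80, duration 2≤5).
Opt8: not dominated (best ranking).

Opt3, Opt5, Opt8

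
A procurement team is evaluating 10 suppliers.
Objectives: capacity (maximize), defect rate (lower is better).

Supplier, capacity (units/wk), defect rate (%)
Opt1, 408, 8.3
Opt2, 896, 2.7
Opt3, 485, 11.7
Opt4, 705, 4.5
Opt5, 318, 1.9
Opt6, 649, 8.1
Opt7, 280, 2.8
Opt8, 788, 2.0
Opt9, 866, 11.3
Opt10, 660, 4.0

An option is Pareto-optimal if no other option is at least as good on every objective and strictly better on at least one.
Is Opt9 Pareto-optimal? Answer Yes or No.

Opt2 vs Opt9: capacity 896≥866, defect rate 2.7≤11.3 — Opt2 is at least as good on every objective and strictly better on at least one, so Opt2 dominates Opt9.

No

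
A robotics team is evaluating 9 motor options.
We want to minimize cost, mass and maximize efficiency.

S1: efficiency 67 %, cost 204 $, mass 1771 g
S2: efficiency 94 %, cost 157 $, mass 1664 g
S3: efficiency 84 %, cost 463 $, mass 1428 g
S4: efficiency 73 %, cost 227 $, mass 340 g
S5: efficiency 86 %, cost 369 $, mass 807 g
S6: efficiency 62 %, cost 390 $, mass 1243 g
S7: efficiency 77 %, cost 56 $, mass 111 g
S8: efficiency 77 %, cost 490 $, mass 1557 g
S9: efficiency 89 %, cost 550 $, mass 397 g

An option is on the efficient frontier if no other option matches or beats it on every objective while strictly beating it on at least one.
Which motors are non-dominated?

S1: dominated by S2 (efficiency 94≥67, cost 157≤204, mass 1664≤1771).
S2: not dominated (best efficiency).
S3: dominated by S5 (efficiency 86≥84, cost 369≤463, mass 807≤1428).
S4: dominated by S7 (efficiency 77≥73, cost 56≤227, mass 111≤340).
S5: not dominated.
S6: dominated by S4 (efficiency 73≥62, cost 227≤390, mass 340≤1243).
S7: not dominated (best cost).
S8: dominated by S3 (efficiency 84≥77, cost 463≤490, mass 1428≤1557).
S9: not dominated.

S2, S5, S7, S9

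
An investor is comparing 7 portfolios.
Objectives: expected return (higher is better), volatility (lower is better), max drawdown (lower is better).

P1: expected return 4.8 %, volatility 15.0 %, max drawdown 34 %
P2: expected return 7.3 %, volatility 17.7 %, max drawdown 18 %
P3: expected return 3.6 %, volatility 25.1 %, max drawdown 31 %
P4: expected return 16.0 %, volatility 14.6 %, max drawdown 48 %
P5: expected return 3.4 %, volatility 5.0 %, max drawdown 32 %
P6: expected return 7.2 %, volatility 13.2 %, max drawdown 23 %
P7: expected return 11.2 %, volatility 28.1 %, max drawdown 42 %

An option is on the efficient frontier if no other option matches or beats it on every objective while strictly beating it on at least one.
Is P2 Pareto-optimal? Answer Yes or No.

P1: worse on expected return (4.8 vs 7.3).
P3: worse on expected return (3.6 vs 7.3).
P4: worse on max drawdown (48 vs 18).
P5: worse on expected return (3.4 vs 7.3).
P6: worse on expected return (7.2 vs 7.3).
P7: worse on volatility (28.1 vs 17.7).
No option is at least as good as P2 on every objective and strictly better on one.

Yes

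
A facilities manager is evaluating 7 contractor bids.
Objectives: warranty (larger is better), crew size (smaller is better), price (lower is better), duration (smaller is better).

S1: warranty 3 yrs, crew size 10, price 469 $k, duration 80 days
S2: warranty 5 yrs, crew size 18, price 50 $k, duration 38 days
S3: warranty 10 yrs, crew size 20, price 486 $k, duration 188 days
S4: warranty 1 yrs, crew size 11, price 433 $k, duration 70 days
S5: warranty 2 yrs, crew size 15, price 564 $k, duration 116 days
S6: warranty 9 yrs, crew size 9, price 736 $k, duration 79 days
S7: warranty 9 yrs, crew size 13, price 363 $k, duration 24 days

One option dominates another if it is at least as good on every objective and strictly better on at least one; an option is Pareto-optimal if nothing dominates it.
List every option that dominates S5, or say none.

S1: warranty 3≥2, crew size 10≤15, price 469≤564, duration 80≤116 — dominates S5.
S7: warranty 9≥2, crew size 13≤15, price 363≤564, duration 24≤116 — dominates S5.
Others (S2, S3, S4, S6) are each worse than S5 on at least one objective.

S1, S7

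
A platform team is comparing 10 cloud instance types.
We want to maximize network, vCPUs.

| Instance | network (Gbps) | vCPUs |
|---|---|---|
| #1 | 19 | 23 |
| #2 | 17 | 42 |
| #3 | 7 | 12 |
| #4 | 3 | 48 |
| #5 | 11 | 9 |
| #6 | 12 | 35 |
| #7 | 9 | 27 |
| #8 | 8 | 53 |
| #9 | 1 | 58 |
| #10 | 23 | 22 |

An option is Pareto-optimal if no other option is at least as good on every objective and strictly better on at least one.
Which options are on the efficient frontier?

#1, #2, #8, #9, #10

#1: not dominated.
#2: not dominated.
#3: dominated by #1 (network 19≥7, vCPUs 23≥12).
#4: dominated by #8 (network 8≥3, vCPUs 53≥48).
#5: dominated by #1 (network 19≥11, vCPUs 23≥9).
#6: dominated by #2 (network 17≥12, vCPUs 42≥35).
#7: dominated by #2 (network 17≥9, vCPUs 42≥27).
#8: not dominated.
#9: not dominated (best vCPUs).
#10: not dominated (best network).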